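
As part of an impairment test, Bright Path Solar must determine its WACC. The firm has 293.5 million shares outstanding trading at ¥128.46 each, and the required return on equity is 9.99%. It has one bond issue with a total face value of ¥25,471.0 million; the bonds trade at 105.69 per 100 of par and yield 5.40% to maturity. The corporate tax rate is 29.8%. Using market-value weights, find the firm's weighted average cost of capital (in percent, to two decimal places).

Market value of equity E = 128.46 × 293.5m = 37703.01m. Market value of debt D = 25471m × 105.69/100 = 26920.2999m.
Total capital V = 37703.01 + 26920.2999 = 64623.3099.
Equity: weight = 37703.01/64623.3099 = 0.5834; cost = 9.99%.
Bonds outstanding: weight = 26920.2999/64623.3099 = 0.4166; after-tax cost = 5.4% × (1 − 29.8%) = 3.7908%.
WACC = 0.5834 × 9.9900% + 0.4166 × 3.7908% = 7.4076%.

7.41%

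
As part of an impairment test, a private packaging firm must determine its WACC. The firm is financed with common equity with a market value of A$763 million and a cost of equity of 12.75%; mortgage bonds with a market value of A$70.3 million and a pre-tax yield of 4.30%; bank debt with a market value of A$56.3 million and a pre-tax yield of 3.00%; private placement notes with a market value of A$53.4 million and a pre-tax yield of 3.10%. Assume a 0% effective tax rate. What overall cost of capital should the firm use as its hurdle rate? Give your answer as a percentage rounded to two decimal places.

Total capital V = 763 + 70.3 + 56.3 + 53.4 = 943.
Equity: weight = 763/943 = 0.8091; cost = 12.75%.
Mortgage bonds: weight = 70.3/943 = 0.0745; after-tax cost = 4.3% × (1 − 0%) = 4.3000%.
Bank debt: weight = 56.3/943 = 0.0597; after-tax cost = 3% × (1 − 0%) = 3.0000%.
Private placement notes: weight = 53.4/943 = 0.0566; after-tax cost = 3.1% × (1 − 0%) = 3.1000%.
WACC = 0.8091 × 12.7500% + 0.0745 × 4.3000% + 0.0597 × 3.0000% + 0.0566 × 3.1000% = 10.9915%.

10.99%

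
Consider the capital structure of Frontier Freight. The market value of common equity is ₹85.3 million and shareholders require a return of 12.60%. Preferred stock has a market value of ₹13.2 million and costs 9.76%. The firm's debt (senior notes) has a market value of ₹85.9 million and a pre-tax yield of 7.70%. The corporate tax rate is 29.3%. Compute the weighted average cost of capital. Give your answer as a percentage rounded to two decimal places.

Total capital V = 85.3 + 13.2 + 85.9 = 184.4.
Equity: weight = 85.3/184.4 = 0.4626; cost = 12.6%.
Preferred: weight = 13.2/184.4 = 0.0716; cost = 9.76%.
Senior notes: weight = 85.9/184.4 = 0.4658; after-tax cost = 7.7% × (1 − 29.3%) = 5.4439%.
WACC = 0.4626 × 12.6000% + 0.0716 × 9.7600% + 0.4658 × 5.4439% = 9.0631%.

9.06%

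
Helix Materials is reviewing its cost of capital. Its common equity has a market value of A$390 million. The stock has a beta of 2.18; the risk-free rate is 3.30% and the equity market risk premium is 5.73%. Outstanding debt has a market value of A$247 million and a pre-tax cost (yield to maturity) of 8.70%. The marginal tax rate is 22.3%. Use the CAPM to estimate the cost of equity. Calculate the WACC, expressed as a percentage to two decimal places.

Cost of equity via CAPM: Re = 3.3% + 2.18 × 5.73% = 15.7914%.
Total capital V = 390 + 247 = 637.
Equity: weight = 390/637 = 0.6122; cost = 15.7914%.
Debt: weight = 247/637 = 0.3878; after-tax cost = 8.7% × (1 − 22.3%) = 6.7599%.
WACC = 0.6122 × 15.7914% + 0.3878 × 6.7599% = 12.2894%.

12.29%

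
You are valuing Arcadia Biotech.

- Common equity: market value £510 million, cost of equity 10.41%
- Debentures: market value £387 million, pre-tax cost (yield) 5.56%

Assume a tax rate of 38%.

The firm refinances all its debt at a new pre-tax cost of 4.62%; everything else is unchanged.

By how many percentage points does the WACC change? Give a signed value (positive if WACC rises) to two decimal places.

Current WACC:
Total capital V = 510 + 387 = 897.
Equity: weight = 510/897 = 0.5686; cost = 10.41%.
Debentures: weight = 387/897 = 0.4314; after-tax cost = 5.56% × (1 − 38%) = 3.4472%.
WACC = 0.5686 × 10.4100% + 0.4314 × 3.4472% = 7.4060%.
After the change:
Total capital V = 510 + 387 = 897.
Equity: weight = 510/897 = 0.5686; cost = 10.41%.
Debentures: weight = 387/897 = 0.4314; after-tax cost = 4.62% × (1 − 38%) = 2.8644%.
WACC = 0.5686 × 10.4100% + 0.4314 × 2.8644% = 7.1545%.
Change in WACC = 7.1545% − 7.4060% = -0.2514 pp.

-0.25 pp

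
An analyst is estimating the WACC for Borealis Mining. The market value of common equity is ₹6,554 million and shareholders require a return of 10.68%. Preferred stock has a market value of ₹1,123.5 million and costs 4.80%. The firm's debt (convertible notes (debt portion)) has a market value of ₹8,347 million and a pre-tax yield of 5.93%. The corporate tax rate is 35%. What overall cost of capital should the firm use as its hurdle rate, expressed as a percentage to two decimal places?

Total capital V = 6554 + 1123.5 + 8347 = 16024.5.
Equity: weight = 6554/16024.5 = 0.4090; cost = 10.68%.
Preferred: weight = 1123.5/16024.5 = 0.0701; cost = 4.8%.
Convertible notes (debt portion): weight = 8347/16024.5 = 0.5209; after-tax cost = 5.93% × (1 − 35%) = 3.8545%.
WACC = 0.4090 × 10.6800% + 0.0701 × 4.8000% + 0.5209 × 3.8545% = 6.7124%.

6.71%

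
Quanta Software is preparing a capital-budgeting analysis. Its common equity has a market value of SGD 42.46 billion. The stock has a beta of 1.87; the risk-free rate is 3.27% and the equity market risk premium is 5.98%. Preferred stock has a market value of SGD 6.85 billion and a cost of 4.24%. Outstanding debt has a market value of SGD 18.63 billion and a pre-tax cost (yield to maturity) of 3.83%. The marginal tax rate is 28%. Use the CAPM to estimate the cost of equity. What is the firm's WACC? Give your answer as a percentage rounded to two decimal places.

10.22%

Cost of equity via CAPM: Re = 3.27% + 1.87 × 5.98% = 14.4526%.
Total capital V = 42.46 + 6.85 + 18.63 = 67.94.
Equity: weight = 42.46/67.94 = 0.6250; cost = 14.4526%.
Preferred: weight = 6.85/67.94 = 0.1008; cost = 4.24%.
Debt: weight = 18.63/67.94 = 0.2742; after-tax cost = 3.83% × (1 − 28%) = 2.7576%.
WACC = 0.6250 × 14.4526% + 0.1008 × 4.2400% + 0.2742 × 2.7576% = 10.2160%.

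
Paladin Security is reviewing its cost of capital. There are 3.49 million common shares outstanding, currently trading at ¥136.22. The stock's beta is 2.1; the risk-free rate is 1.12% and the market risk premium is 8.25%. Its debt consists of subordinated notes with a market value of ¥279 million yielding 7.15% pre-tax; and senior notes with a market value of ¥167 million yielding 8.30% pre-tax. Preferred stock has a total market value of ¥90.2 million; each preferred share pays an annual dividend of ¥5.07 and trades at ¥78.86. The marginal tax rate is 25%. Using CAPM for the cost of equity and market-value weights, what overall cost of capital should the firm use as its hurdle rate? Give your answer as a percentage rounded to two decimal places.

Cost of equity via CAPM: Re = 1.12% + 2.1 × 8.25% = 18.4450%.
Cost of preferred: Rp = 5.07 / 78.86 = 6.4291%.
Market value of equity E = 136.22 × 3.49m = 475.4078m.
Total capital V = 475.4078 + 90.2 + 279 + 167 = 1011.6078.
Equity: weight = 475.4078/1011.6078 = 0.4700; cost = 18.445%.
Preferred: weight = 90.2/1011.6078 = 0.0892; cost = 6.4291%.
Subordinated notes: weight = 279/1011.6078 = 0.2758; after-tax cost = 7.15% × (1 − 25%) = 5.3625%.
Senior notes: weight = 167/1011.6078 = 0.1651; after-tax cost = 8.3% × (1 − 25%) = 6.2250%.
WACC = 0.4700 × 18.4450% + 0.0892 × 6.4291% + 0.2758 × 5.3625% + 0.1651 × 6.2250% = 11.7481%.

11.75%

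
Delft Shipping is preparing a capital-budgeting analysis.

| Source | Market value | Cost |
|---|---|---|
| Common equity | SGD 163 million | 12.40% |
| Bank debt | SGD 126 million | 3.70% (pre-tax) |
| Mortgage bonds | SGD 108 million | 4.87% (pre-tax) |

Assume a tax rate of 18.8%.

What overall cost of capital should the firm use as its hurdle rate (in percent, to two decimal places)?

7.12%

Total capital V = 163 + 126 + 108 = 397.
Equity: weight = 163/397 = 0.4106; cost = 12.4%.
Bank debt: weight = 126/397 = 0.3174; after-tax cost = 3.7% × (1 − 18.8%) = 3.0044%.
Mortgage bonds: weight = 108/397 = 0.2720; after-tax cost = 4.87% × (1 − 18.8%) = 3.9544%.
WACC = 0.4106 × 12.4000% + 0.3174 × 3.0044% + 0.2720 × 3.9544% = 7.1205%.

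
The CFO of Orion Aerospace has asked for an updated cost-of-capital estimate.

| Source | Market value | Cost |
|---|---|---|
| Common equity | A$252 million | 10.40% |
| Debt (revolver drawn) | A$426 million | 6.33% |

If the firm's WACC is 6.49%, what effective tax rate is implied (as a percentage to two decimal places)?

34.01%

Total capital V = 252 + 426 = 678.
Equity weight = 252/678 = 0.3717.
Revolver drawn weight = 426/678 = 0.6283.
Equity contribution = 0.3717 × 10.4% = 3.8655%.
Debt contribution must be 6.49% − 3.8655% = 2.6245%.
0.6283 × 6.33% × (1 − T) = 2.6245%  ⇒  (1 − T) = 0.6599.
T = 34.0120%.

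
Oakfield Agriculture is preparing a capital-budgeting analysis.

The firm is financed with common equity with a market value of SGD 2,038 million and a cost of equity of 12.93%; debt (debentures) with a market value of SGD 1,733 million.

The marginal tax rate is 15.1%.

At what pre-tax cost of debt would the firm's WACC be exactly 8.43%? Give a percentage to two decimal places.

3.70%

Total capital V = 2038 + 1733 = 3771.
Equity weight = 2038/3771 = 0.5404.
Debentures weight = 1733/3771 = 0.4596.
Equity contribution = 0.5404 × 12.93% = 6.9879%.
Remaining for debt = 8.43% − 6.9879% = 1.4421%.
Rd × (1 − 15.1%) × 0.4596 = 1.4421%  ⇒  Rd = 3.6961%.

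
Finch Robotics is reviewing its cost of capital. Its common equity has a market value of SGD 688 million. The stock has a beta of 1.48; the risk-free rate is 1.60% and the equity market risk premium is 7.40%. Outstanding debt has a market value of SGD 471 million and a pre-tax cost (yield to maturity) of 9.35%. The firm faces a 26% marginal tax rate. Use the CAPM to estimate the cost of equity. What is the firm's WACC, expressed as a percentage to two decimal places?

Cost of equity via CAPM: Re = 1.6% + 1.48 × 7.4% = 12.5520%.
Total capital V = 688 + 471 = 1159.
Equity: weight = 688/1159 = 0.5936; cost = 12.552%.
Debt: weight = 471/1159 = 0.4064; after-tax cost = 9.35% × (1 − 26%) = 6.9190%.
WACC = 0.5936 × 12.5520% + 0.4064 × 6.9190% = 10.2628%.

10.26%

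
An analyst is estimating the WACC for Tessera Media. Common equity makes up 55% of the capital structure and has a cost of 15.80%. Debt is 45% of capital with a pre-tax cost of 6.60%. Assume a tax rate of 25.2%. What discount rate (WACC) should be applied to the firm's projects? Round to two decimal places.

10.91%

After-tax cost of debt = 6.6% × (1 − 25.2%) = 4.9368%.
WACC = 0.550 × 15.8000% + 0.450 × 4.9368% = 10.9116%.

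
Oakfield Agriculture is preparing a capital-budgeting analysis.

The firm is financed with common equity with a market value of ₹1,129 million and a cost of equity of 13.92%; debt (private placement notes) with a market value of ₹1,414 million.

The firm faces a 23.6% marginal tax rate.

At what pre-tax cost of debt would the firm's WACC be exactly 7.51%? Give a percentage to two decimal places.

3.13%

Total capital V = 1129 + 1414 = 2543.
Equity weight = 1129/2543 = 0.4440.
Private placement notes weight = 1414/2543 = 0.5560.
Equity contribution = 0.4440 × 13.92% = 6.1800%.
Remaining for debt = 7.51% − 6.1800% = 1.3300%.
Rd × (1 − 23.6%) × 0.5560 = 1.3300%  ⇒  Rd = 3.1309%.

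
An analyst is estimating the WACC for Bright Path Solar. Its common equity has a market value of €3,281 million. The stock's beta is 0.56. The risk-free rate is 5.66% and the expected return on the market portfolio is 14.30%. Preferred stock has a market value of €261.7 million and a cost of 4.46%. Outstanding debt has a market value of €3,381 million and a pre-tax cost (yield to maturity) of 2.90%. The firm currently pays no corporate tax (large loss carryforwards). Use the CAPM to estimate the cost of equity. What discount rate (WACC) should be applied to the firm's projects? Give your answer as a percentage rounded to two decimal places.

Market risk premium = 14.3% − 5.66% = 8.64%.
Cost of equity via CAPM: Re = 5.66% + 0.56 × 8.64% = 10.4984%.
Total capital V = 3281 + 261.7 + 3381 = 6923.7.
Equity: weight = 3281/6923.7 = 0.4739; cost = 10.4984%.
Preferred: weight = 261.7/6923.7 = 0.0378; cost = 4.46%.
Debt: weight = 3381/6923.7 = 0.4883; after-tax cost = 2.9% × (1 − 0%) = 2.9000%.
WACC = 0.4739 × 10.4984% + 0.0378 × 4.4600% + 0.4883 × 2.9000% = 6.5597%.

6.56%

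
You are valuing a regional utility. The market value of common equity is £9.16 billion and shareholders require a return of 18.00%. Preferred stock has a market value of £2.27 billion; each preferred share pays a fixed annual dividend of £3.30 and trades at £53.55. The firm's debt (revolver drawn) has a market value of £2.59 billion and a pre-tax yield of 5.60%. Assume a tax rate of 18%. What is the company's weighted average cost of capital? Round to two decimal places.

Cost of preferred: Rp = 3.3 / 53.55 = 6.1625%.
Total capital V = 9.16 + 2.27 + 2.59 = 14.02.
Equity: weight = 9.16/14.02 = 0.6534; cost = 18%.
Preferred: weight = 2.27/14.02 = 0.1619; cost = 6.1625%.
Revolver drawn: weight = 2.59/14.02 = 0.1847; after-tax cost = 5.6% × (1 − 18%) = 4.5920%.
WACC = 0.6534 × 18.0000% + 0.1619 × 6.1625% + 0.1847 × 4.5920% = 13.6064%.

13.61%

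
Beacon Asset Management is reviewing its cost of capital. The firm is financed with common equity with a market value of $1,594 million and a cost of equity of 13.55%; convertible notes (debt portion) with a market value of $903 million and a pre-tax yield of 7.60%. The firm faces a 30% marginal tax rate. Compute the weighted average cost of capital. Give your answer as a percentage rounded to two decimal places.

Total capital V = 1594 + 903 = 2497.
Equity: weight = 1594/2497 = 0.6384; cost = 13.55%.
Convertible notes (debt portion): weight = 903/2497 = 0.3616; after-tax cost = 7.6% × (1 − 30%) = 5.3200%.
WACC = 0.6384 × 13.5500% + 0.3616 × 5.3200% = 10.5738%.

10.57%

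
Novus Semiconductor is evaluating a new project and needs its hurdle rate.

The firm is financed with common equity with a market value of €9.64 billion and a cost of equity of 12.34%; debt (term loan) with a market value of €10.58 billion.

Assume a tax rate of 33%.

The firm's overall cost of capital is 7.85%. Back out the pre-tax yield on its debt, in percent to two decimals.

5.61%

Total capital V = 9.64 + 10.58 = 20.22.
Equity weight = 9.64/20.22 = 0.4768.
Term loan weight = 10.58/20.22 = 0.5232.
Equity contribution = 0.4768 × 12.34% = 5.8832%.
Remaining for debt = 7.85% − 5.8832% = 1.9668%.
Rd × (1 − 33%) × 0.5232 = 1.9668%  ⇒  Rd = 5.6103%.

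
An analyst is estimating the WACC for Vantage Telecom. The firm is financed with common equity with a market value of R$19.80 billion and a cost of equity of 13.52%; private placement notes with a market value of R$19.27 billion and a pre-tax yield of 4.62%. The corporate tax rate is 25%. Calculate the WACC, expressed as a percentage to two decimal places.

8.56%

Total capital V = 19.8 + 19.27 = 39.07.
Equity: weight = 19.8/39.07 = 0.5068; cost = 13.52%.
Private placement notes: weight = 19.27/39.07 = 0.4932; after-tax cost = 4.62% × (1 − 25%) = 3.4650%.
WACC = 0.5068 × 13.5200% + 0.4932 × 3.4650% = 8.5607%.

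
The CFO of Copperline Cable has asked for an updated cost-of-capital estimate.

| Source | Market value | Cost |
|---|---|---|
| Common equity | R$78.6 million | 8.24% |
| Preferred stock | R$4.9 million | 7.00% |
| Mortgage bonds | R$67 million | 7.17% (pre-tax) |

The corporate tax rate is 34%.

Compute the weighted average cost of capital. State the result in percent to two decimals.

Total capital V = 78.6 + 4.9 + 67 = 150.5.
Equity: weight = 78.6/150.5 = 0.5223; cost = 8.24%.
Preferred: weight = 4.9/150.5 = 0.0326; cost = 7%.
Mortgage bonds: weight = 67/150.5 = 0.4452; after-tax cost = 7.17% × (1 − 34%) = 4.7322%.
WACC = 0.5223 × 8.2400% + 0.0326 × 7.0000% + 0.4452 × 4.7322% = 6.6380%.

6.64%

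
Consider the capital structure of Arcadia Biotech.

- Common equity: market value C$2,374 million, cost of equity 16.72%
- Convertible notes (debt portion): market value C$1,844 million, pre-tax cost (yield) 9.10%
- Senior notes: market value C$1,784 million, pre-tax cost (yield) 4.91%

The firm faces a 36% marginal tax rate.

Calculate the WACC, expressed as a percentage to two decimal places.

9.34%

Total capital V = 2374 + 1844 + 1784 = 6002.
Equity: weight = 2374/6002 = 0.3955; cost = 16.72%.
Convertible notes (debt portion): weight = 1844/6002 = 0.3072; after-tax cost = 9.1% × (1 − 36%) = 5.8240%.
Senior notes: weight = 1784/6002 = 0.2972; after-tax cost = 4.91% × (1 − 36%) = 3.1424%.
WACC = 0.3955 × 16.7200% + 0.3072 × 5.8240% + 0.2972 × 3.1424% = 9.3367%.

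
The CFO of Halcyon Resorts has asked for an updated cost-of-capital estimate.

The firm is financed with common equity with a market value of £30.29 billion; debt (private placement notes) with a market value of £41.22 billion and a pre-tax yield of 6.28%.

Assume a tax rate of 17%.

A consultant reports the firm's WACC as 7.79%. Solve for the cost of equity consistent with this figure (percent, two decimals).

11.30%

Total capital V = 30.29 + 41.22 = 71.51.
Equity weight = 30.29/71.51 = 0.4236.
Private placement notes weight = 41.22/71.51 = 0.5764.
Debt contribution = 0.5764 × 6.28% × (1 − 17%) = 3.0045%.
Required equity contribution = 7.79% − 3.0045% = 4.7855%.
Re = 4.7855% / 0.4236 = 11.2977%.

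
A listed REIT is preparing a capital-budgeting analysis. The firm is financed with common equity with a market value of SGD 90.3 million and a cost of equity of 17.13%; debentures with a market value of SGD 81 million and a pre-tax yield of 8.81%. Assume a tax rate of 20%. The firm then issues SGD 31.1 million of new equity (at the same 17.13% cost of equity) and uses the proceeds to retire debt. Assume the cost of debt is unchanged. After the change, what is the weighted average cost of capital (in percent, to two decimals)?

14.19%

After the change:
Total capital V = 121.4 + 49.9 = 171.3.
Equity: weight = 121.4/171.3 = 0.7087; cost = 17.13%.
Debentures: weight = 49.9/171.3 = 0.2913; after-tax cost = 8.81% × (1 − 20%) = 7.0480%.
WACC = 0.7087 × 17.1300% + 0.2913 × 7.0480% = 14.1931%.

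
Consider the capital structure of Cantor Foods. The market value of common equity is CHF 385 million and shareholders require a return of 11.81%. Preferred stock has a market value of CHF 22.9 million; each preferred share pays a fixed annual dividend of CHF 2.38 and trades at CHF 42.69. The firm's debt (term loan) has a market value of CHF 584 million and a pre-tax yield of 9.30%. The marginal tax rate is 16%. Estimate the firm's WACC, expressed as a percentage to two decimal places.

9.31%

Cost of preferred: Rp = 2.38 / 42.69 = 5.5751%.
Total capital V = 385 + 22.9 + 584 = 991.9.
Equity: weight = 385/991.9 = 0.3881; cost = 11.81%.
Preferred: weight = 22.9/991.9 = 0.0231; cost = 5.5751%.
Term loan: weight = 584/991.9 = 0.5888; after-tax cost = 9.3% × (1 − 16%) = 7.8120%.
WACC = 0.3881 × 11.8100% + 0.0231 × 5.5751% + 0.5888 × 7.8120% = 9.3122%.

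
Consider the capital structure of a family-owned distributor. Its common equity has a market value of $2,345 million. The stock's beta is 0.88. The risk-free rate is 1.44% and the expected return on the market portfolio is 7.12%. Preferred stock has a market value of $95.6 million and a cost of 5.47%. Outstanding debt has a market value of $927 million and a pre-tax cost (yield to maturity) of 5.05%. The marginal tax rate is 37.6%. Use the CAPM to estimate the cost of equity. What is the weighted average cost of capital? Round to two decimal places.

5.51%

Market risk premium = 7.12% − 1.44% = 5.68%.
Cost of equity via CAPM: Re = 1.44% + 0.88 × 5.68% = 6.4384%.
Total capital V = 2345 + 95.6 + 927 = 3367.6.
Equity: weight = 2345/3367.6 = 0.6963; cost = 6.4384%.
Preferred: weight = 95.6/3367.6 = 0.0284; cost = 5.47%.
Debt: weight = 927/3367.6 = 0.2753; after-tax cost = 5.05% × (1 − 37.6%) = 3.1512%.
WACC = 0.6963 × 6.4384% + 0.0284 × 5.4700% + 0.2753 × 3.1512% = 5.5060%.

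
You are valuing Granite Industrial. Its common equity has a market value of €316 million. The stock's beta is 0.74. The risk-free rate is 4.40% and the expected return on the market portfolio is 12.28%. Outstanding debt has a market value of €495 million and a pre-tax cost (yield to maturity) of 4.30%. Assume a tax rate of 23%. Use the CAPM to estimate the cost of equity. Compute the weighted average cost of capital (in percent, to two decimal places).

6.01%

Market risk premium = 12.28% − 4.4% = 7.88%.
Cost of equity via CAPM: Re = 4.4% + 0.74 × 7.88% = 10.2312%.
Total capital V = 316 + 495 = 811.
Equity: weight = 316/811 = 0.3896; cost = 10.2312%.
Debt: weight = 495/811 = 0.6104; after-tax cost = 4.3% × (1 − 23%) = 3.3110%.
WACC = 0.3896 × 10.2312% + 0.6104 × 3.3110% = 6.0074%.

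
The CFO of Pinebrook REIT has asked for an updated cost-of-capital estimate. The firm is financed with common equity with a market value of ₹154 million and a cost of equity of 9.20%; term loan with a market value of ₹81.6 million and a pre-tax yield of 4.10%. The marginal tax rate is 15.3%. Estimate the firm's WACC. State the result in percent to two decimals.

Total capital V = 154 + 81.6 = 235.6.
Equity: weight = 154/235.6 = 0.6537; cost = 9.2%.
Term loan: weight = 81.6/235.6 = 0.3463; after-tax cost = 4.1% × (1 − 15.3%) = 3.4727%.
WACC = 0.6537 × 9.2000% + 0.3463 × 3.4727% = 7.2164%.

7.22%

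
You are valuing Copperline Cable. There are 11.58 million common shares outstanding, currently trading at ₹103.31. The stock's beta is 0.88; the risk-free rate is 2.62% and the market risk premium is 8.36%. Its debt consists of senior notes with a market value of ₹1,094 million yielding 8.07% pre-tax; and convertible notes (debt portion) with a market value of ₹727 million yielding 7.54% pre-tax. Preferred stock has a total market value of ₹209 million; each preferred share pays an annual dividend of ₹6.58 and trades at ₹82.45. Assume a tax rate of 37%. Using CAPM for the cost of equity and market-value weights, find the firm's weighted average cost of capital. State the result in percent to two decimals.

Cost of equity via CAPM: Re = 2.62% + 0.88 × 8.36% = 9.9768%.
Cost of preferred: Rp = 6.58 / 82.45 = 7.9806%.
Market value of equity E = 103.31 × 11.58m = 1196.3298m.
Total capital V = 1196.3298 + 209 + 1094 + 727 = 3226.3298.
Equity: weight = 1196.3298/3226.3298 = 0.3708; cost = 9.9768%.
Preferred: weight = 209/3226.3298 = 0.0648; cost = 7.9806%.
Senior notes: weight = 1094/3226.3298 = 0.3391; after-tax cost = 8.07% × (1 − 37%) = 5.0841%.
Convertible notes (debt portion): weight = 727/3226.3298 = 0.2253; after-tax cost = 7.54% × (1 − 37%) = 4.7502%.
WACC = 0.3708 × 9.9768% + 0.0648 × 7.9806% + 0.3391 × 5.0841% + 0.2253 × 4.7502% = 7.0107%.

7.01%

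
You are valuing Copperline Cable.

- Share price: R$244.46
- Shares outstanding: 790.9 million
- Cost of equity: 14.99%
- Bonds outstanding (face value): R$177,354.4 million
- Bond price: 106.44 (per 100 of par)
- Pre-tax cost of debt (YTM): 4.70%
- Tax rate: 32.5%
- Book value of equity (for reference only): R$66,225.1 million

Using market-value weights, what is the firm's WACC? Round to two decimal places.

9.15%

Market value of equity E = 244.46 × 790.9m = 193343.414m. Market value of debt D = 177354.4m × 106.44/100 = 188776.02336m.
Total capital V = 193343.414 + 188776.02336 = 382119.43736.
Equity: weight = 193343.414/382119.43736 = 0.5060; cost = 14.99%.
Bonds outstanding: weight = 188776.02336/382119.43736 = 0.4940; after-tax cost = 4.7% × (1 − 32.5%) = 3.1725%.
WACC = 0.5060 × 14.9900% + 0.4940 × 3.1725% = 9.1519%.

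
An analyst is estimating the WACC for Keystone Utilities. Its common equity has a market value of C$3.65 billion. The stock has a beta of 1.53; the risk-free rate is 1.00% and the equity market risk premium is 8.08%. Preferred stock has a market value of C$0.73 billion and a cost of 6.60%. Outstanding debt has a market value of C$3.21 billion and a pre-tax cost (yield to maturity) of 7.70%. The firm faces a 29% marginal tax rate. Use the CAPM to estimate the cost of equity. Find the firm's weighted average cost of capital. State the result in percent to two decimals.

9.37%

Cost of equity via CAPM: Re = 1.0% + 1.53 × 8.08% = 13.3624%.
Total capital V = 3.65 + 0.73 + 3.21 = 7.59.
Equity: weight = 3.65/7.59 = 0.4809; cost = 13.3624%.
Preferred: weight = 0.73/7.59 = 0.0962; cost = 6.6%.
Debt: weight = 3.21/7.59 = 0.4229; after-tax cost = 7.7% × (1 − 29%) = 5.4670%.
WACC = 0.4809 × 13.3624% + 0.0962 × 6.6000% + 0.4229 × 5.4670% = 9.3728%.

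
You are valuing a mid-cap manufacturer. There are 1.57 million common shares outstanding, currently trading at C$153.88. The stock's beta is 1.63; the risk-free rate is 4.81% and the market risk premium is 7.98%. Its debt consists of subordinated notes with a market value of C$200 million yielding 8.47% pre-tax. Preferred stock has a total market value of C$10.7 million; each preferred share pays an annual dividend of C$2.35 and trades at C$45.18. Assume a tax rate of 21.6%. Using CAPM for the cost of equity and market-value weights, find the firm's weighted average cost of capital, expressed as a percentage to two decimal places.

Cost of equity via CAPM: Re = 4.81% + 1.63 × 7.98% = 17.8174%.
Cost of preferred: Rp = 2.35 / 45.18 = 5.2014%.
Market value of equity E = 153.88 × 1.57m = 241.5916m.
Total capital V = 241.5916 + 10.7 + 200 = 452.2916.
Equity: weight = 241.5916/452.2916 = 0.5342; cost = 17.8174%.
Preferred: weight = 10.7/452.2916 = 0.0237; cost = 5.2014%.
Subordinated notes: weight = 200/452.2916 = 0.4422; after-tax cost = 8.47% × (1 − 21.6%) = 6.6405%.
WACC = 0.5342 × 17.8174% + 0.0237 × 5.2014% + 0.4422 × 6.6405% = 12.5766%.

12.58%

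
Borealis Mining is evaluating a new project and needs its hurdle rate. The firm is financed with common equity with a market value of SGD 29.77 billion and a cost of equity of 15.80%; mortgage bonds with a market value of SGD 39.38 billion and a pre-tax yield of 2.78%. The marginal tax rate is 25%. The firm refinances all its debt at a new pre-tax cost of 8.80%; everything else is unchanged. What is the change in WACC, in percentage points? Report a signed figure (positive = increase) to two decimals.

+2.57 pp

Current WACC:
Total capital V = 29.77 + 39.38 = 69.15.
Equity: weight = 29.77/69.15 = 0.4305; cost = 15.8%.
Mortgage bonds: weight = 39.38/69.15 = 0.5695; after-tax cost = 2.78% × (1 − 25%) = 2.0850%.
WACC = 0.4305 × 15.8000% + 0.5695 × 2.0850% = 7.9895%.
After the change:
Total capital V = 29.77 + 39.38 = 69.15.
Equity: weight = 29.77/69.15 = 0.4305; cost = 15.8%.
Mortgage bonds: weight = 39.38/69.15 = 0.5695; after-tax cost = 8.8% × (1 − 25%) = 6.6000%.
WACC = 0.4305 × 15.8000% + 0.5695 × 6.6000% = 10.5607%.
Change in WACC = 10.5607% − 7.9895% = 2.5712 pp.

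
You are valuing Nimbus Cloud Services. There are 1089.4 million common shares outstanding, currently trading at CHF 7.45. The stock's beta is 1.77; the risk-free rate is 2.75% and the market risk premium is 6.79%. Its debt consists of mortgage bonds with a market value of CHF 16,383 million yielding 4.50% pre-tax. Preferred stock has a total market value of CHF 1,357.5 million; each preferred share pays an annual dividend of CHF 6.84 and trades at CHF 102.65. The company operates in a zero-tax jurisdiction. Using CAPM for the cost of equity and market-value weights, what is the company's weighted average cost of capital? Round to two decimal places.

7.84%

Cost of equity via CAPM: Re = 2.75% + 1.77 × 6.79% = 14.7683%.
Cost of preferred: Rp = 6.84 / 102.65 = 6.6634%.
Market value of equity E = 7.45 × 1089.4m = 8116.03m.
Total capital V = 8116.03 + 1357.5 + 16383 = 25856.53.
Equity: weight = 8116.03/25856.53 = 0.3139; cost = 14.7683%.
Preferred: weight = 1357.5/25856.53 = 0.0525; cost = 6.6634%.
Mortgage bonds: weight = 16383/25856.53 = 0.6336; after-tax cost = 4.5% × (1 − 0%) = 4.5000%.
WACC = 0.3139 × 14.7683% + 0.0525 × 6.6634% + 0.6336 × 4.5000% = 7.8367%.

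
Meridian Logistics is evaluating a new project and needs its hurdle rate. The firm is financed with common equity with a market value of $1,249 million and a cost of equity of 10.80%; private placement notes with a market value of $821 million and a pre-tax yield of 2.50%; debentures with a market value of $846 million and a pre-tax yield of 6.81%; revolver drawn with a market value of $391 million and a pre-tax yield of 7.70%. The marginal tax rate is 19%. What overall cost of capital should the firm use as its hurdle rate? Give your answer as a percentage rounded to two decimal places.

6.73%

Total capital V = 1249 + 821 + 846 + 391 = 3307.
Equity: weight = 1249/3307 = 0.3777; cost = 10.8%.
Private placement notes: weight = 821/3307 = 0.2483; after-tax cost = 2.5% × (1 − 19%) = 2.0250%.
Debentures: weight = 846/3307 = 0.2558; after-tax cost = 6.81% × (1 − 19%) = 5.5161%.
Revolver drawn: weight = 391/3307 = 0.1182; after-tax cost = 7.7% × (1 − 19%) = 6.2370%.
WACC = 0.3777 × 10.8000% + 0.2483 × 2.0250% + 0.2558 × 5.5161% + 0.1182 × 6.2370% = 6.7303%.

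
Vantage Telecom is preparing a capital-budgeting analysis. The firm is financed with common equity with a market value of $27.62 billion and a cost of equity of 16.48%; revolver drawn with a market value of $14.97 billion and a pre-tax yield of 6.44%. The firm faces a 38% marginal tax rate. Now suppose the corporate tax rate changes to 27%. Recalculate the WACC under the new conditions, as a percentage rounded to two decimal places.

12.34%

After the change:
Total capital V = 27.62 + 14.97 = 42.59.
Equity: weight = 27.62/42.59 = 0.6485; cost = 16.48%.
Revolver drawn: weight = 14.97/42.59 = 0.3515; after-tax cost = 6.44% × (1 − 27%) = 4.7012%.
WACC = 0.6485 × 16.4800% + 0.3515 × 4.7012% = 12.3399%.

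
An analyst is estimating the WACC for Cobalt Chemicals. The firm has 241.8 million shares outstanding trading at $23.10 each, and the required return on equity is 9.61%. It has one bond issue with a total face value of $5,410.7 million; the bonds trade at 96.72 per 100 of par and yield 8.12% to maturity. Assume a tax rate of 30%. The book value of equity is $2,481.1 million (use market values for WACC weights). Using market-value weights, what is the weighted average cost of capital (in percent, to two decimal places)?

7.71%

Market value of equity E = 23.1 × 241.8m = 5585.58m. Market value of debt D = 5410.7m × 96.72/100 = 5233.22904m.
Total capital V = 5585.58 + 5233.22904 = 10818.80904.
Equity: weight = 5585.58/10818.80904 = 0.5163; cost = 9.61%.
Bonds outstanding: weight = 5233.22904/10818.80904 = 0.4837; after-tax cost = 8.12% × (1 − 30%) = 5.6840%.
WACC = 0.5163 × 9.6100% + 0.4837 × 5.6840% = 7.7109%.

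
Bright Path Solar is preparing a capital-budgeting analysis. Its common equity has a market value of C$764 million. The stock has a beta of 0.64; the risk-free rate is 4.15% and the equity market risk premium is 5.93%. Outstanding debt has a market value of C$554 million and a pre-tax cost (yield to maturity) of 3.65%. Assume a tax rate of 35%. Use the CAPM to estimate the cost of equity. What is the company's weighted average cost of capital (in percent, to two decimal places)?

5.60%

Cost of equity via CAPM: Re = 4.15% + 0.64 × 5.93% = 7.9452%.
Total capital V = 764 + 554 = 1318.
Equity: weight = 764/1318 = 0.5797; cost = 7.9452%.
Debt: weight = 554/1318 = 0.4203; after-tax cost = 3.65% × (1 − 35%) = 2.3725%.
WACC = 0.5797 × 7.9452% + 0.4203 × 2.3725% = 5.6028%.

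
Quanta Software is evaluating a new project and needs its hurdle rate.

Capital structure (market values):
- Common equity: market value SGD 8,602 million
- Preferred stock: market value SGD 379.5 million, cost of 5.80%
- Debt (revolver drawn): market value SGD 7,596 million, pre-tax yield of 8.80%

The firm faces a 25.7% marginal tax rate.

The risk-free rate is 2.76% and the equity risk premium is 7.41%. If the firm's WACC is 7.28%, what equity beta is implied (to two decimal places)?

Total capital V = 8602 + 379.5 + 7596 = 16577.5.
Equity weight = 8602/16577.5 = 0.5189.
Preferred weight = 379.5/16577.5 = 0.0229.
Revolver drawn weight = 7596/16577.5 = 0.4582.
Debt contribution = 0.4582 × 8.8% × (1 − 25.7%) = 2.9960%.
Preferred contribution = 0.0229 × 5.8% = 0.1328%.
Required equity contribution = 7.28% − 3.1287% = 4.1513%  ⇒  Re = 8.0002%.
CAPM: 8.0002% = 2.76% + β × 7.41%  ⇒  β = 0.7072.

0.71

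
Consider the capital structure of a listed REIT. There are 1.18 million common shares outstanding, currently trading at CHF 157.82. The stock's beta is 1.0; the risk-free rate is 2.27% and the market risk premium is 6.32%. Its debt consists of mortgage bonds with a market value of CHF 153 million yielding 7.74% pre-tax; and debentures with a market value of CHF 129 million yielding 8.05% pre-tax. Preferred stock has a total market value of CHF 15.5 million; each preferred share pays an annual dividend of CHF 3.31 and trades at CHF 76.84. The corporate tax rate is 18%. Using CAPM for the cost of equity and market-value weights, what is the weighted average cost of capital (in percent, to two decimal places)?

7.21%

Cost of equity via CAPM: Re = 2.27% + 1.0 × 6.32% = 8.5900%.
Cost of preferred: Rp = 3.31 / 76.84 = 4.3077%.
Market value of equity E = 157.82 × 1.18m = 186.2276m.
Total capital V = 186.2276 + 15.5 + 153 + 129 = 483.7276.
Equity: weight = 186.2276/483.7276 = 0.3850; cost = 8.59%.
Preferred: weight = 15.5/483.7276 = 0.0320; cost = 4.3077%.
Mortgage bonds: weight = 153/483.7276 = 0.3163; after-tax cost = 7.74% × (1 − 18%) = 6.3468%.
Debentures: weight = 129/483.7276 = 0.2667; after-tax cost = 8.05% × (1 − 18%) = 6.6010%.
WACC = 0.3850 × 8.5900% + 0.0320 × 4.3077% + 0.3163 × 6.3468% + 0.2667 × 6.6010% = 7.2128%.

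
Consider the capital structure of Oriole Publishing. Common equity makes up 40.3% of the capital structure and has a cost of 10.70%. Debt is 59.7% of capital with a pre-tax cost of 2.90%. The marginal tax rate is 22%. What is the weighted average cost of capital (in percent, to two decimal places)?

5.66%

After-tax cost of debt = 2.9% × (1 − 22%) = 2.2620%.
WACC = 0.403 × 10.7000% + 0.597 × 2.2620% = 5.6625%.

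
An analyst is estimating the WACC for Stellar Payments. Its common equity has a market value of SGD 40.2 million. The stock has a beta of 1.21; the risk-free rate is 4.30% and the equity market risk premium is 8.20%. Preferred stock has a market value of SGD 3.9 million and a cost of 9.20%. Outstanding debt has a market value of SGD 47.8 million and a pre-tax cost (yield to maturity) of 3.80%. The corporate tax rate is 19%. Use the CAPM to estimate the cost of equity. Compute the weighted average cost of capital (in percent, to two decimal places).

8.21%

Cost of equity via CAPM: Re = 4.3% + 1.21 × 8.2% = 14.2220%.
Total capital V = 40.2 + 3.9 + 47.8 = 91.9.
Equity: weight = 40.2/91.9 = 0.4374; cost = 14.222%.
Preferred: weight = 3.9/91.9 = 0.0424; cost = 9.2%.
Debt: weight = 47.8/91.9 = 0.5201; after-tax cost = 3.8% × (1 − 19%) = 3.0780%.
WACC = 0.4374 × 14.2220% + 0.0424 × 9.2000% + 0.5201 × 3.0780% = 8.2125%.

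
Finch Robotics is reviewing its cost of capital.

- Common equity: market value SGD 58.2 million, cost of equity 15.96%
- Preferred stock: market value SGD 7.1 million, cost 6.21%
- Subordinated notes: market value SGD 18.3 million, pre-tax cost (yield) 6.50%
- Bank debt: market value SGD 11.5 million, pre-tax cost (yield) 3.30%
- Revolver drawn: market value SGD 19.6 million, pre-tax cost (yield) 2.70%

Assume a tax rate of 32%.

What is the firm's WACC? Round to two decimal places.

9.73%

Total capital V = 58.2 + 7.1 + 18.3 + 11.5 + 19.6 = 114.7.
Equity: weight = 58.2/114.7 = 0.5074; cost = 15.96%.
Preferred: weight = 7.1/114.7 = 0.0619; cost = 6.21%.
Subordinated notes: weight = 18.3/114.7 = 0.1595; after-tax cost = 6.5% × (1 − 32%) = 4.4200%.
Bank debt: weight = 11.5/114.7 = 0.1003; after-tax cost = 3.3% × (1 − 32%) = 2.2440%.
Revolver drawn: weight = 19.6/114.7 = 0.1709; after-tax cost = 2.7% × (1 − 32%) = 1.8360%.
WACC = 0.5074 × 15.9600% + 0.0619 × 6.2100% + 0.1595 × 4.4200% + 0.1003 × 2.2440% + 0.1709 × 1.8360% = 9.7266%.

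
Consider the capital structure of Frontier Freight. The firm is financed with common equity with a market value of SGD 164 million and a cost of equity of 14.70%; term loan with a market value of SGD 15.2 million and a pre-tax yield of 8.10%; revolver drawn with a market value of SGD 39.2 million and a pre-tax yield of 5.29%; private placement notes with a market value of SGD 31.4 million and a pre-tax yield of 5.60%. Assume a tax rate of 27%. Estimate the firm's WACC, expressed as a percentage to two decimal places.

11.13%

Total capital V = 164 + 15.2 + 39.2 + 31.4 = 249.8.
Equity: weight = 164/249.8 = 0.6565; cost = 14.7%.
Term loan: weight = 15.2/249.8 = 0.0608; after-tax cost = 8.1% × (1 − 27%) = 5.9130%.
Revolver drawn: weight = 39.2/249.8 = 0.1569; after-tax cost = 5.29% × (1 − 27%) = 3.8617%.
Private placement notes: weight = 31.4/249.8 = 0.1257; after-tax cost = 5.6% × (1 − 27%) = 4.0880%.
WACC = 0.6565 × 14.7000% + 0.0608 × 5.9130% + 0.1569 × 3.8617% + 0.1257 × 4.0880% = 11.1306%.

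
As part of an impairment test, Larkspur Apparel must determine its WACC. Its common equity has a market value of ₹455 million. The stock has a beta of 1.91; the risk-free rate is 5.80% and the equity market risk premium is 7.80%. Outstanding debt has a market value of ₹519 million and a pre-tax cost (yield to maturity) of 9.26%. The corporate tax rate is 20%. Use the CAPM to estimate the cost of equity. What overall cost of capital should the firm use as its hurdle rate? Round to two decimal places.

13.62%

Cost of equity via CAPM: Re = 5.8% + 1.91 × 7.8% = 20.6980%.
Total capital V = 455 + 519 = 974.
Equity: weight = 455/974 = 0.4671; cost = 20.698%.
Debt: weight = 519/974 = 0.5329; after-tax cost = 9.26% × (1 − 20%) = 7.4080%.
WACC = 0.4671 × 20.6980% + 0.5329 × 7.4080% = 13.6164%.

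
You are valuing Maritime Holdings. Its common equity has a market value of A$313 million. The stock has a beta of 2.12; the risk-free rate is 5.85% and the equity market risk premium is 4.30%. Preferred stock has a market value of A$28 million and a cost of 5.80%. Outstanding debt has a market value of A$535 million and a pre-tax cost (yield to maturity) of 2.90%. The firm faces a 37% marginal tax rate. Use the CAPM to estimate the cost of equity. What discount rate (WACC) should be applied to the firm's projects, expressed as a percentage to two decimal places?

Cost of equity via CAPM: Re = 5.85% + 2.12 × 4.3% = 14.9660%.
Total capital V = 313 + 28 + 535 = 876.
Equity: weight = 313/876 = 0.3573; cost = 14.966%.
Preferred: weight = 28/876 = 0.0320; cost = 5.8%.
Debt: weight = 535/876 = 0.6107; after-tax cost = 2.9% × (1 − 37%) = 1.8270%.
WACC = 0.3573 × 14.9660% + 0.0320 × 5.8000% + 0.6107 × 1.8270% = 6.6486%.

6.65%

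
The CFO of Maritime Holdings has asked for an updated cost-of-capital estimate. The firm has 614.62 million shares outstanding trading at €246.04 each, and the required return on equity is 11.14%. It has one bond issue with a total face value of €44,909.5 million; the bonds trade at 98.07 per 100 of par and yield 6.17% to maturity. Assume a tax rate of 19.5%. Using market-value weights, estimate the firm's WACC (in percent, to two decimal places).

Market value of equity E = 246.04 × 614.62m = 151221.1048m. Market value of debt D = 44909.5m × 98.07/100 = 44042.74665m.
Total capital V = 151221.1048 + 44042.74665 = 195263.85145.
Equity: weight = 151221.1048/195263.85145 = 0.7744; cost = 11.14%.
Bonds outstanding: weight = 44042.74665/195263.85145 = 0.2256; after-tax cost = 6.17% × (1 − 19.5%) = 4.9668%.
WACC = 0.7744 × 11.1400% + 0.2256 × 4.9668% = 9.7476%.

9.75%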